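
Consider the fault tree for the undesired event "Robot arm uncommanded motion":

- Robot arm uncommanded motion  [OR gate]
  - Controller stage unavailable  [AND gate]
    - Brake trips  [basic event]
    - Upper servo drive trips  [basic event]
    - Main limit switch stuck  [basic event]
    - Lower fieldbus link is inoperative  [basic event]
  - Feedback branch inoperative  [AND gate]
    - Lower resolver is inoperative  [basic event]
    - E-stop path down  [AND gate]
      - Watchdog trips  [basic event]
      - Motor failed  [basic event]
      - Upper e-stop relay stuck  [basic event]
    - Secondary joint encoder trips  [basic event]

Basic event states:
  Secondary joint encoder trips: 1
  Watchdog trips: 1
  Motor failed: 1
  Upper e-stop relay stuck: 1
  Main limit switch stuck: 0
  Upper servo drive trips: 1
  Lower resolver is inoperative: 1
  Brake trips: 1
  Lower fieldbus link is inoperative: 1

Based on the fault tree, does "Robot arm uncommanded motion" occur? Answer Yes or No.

Controller stage unavailable [AND]: Brake trips=occurs, Upper servo drive trips=occurs, Main limit switch stuck=not, Lower fieldbus link is inoperative=occurs → not all inputs occur → does not occur.
E-stop path down [AND]: Watchdog trips=occurs, Motor failed=occurs, Upper e-stop relay stuck=occurs → all inputs occur → occurs.
Feedback branch inoperative [AND]: Lower resolver is inoperative=occurs, E-stop path down=occurs, Secondary joint encoder trips=occurs → all inputs occur → occurs.
Robot arm uncommanded motion [OR]: Controller stage unavailable=not, Feedback branch inoperative=occurs → at least one input occurs → occurs.

Yes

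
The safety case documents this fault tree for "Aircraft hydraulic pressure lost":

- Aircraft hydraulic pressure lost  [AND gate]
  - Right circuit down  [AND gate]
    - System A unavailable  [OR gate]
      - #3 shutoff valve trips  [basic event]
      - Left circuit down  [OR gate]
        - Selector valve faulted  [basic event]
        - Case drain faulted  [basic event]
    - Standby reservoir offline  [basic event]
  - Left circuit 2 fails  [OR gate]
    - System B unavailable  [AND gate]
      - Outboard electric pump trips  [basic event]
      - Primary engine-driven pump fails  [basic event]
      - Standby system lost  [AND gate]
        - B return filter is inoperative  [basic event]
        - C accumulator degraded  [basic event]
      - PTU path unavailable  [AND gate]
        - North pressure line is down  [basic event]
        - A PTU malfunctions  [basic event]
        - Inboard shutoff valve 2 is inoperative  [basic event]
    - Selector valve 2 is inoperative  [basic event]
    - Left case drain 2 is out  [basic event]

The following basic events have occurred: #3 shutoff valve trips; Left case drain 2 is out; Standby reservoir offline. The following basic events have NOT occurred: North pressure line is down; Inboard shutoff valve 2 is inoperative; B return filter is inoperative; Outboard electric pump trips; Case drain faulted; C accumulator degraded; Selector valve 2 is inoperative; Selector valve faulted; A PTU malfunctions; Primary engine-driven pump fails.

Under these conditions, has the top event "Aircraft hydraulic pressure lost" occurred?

Left circuit down [OR]: Selector valve faulted=not, Case drain faulted=not → no input occurs → does not occur.
System A unavailable [OR]: #3 shutoff valve trips=occurs, Left circuit down=not → at least one input occurs → occurs.
Right circuit down [AND]: System A unavailable=occurs, Standby reservoir offline=occurs → all inputs occur → occurs.
Standby system lost [AND]: B return filter is inoperative=not, C accumulator degraded=not → not all inputs occur → does not occur.
PTU path unavailable [AND]: North pressure line is down=not, A PTU malfunctions=not, Inboard shutoff valve 2 is inoperative=not → not all inputs occur → does not occur.
System B unavailable [AND]: Outboard electric pump trips=not, Primary engine-driven pump fails=not, Standby system lost=not, PTU path unavailable=not → not all inputs occur → does not occur.
Left circuit 2 fails [OR]: System B unavailable=not, Selector valve 2 is inoperative=not, Left case drain 2 is out=occurs → at least one input occurs → occurs.
Aircraft hydraulic pressure lost [AND]: Right circuit down=occurs, Left circuit 2 fails=occurs → all inputs occur → occurs.

Yes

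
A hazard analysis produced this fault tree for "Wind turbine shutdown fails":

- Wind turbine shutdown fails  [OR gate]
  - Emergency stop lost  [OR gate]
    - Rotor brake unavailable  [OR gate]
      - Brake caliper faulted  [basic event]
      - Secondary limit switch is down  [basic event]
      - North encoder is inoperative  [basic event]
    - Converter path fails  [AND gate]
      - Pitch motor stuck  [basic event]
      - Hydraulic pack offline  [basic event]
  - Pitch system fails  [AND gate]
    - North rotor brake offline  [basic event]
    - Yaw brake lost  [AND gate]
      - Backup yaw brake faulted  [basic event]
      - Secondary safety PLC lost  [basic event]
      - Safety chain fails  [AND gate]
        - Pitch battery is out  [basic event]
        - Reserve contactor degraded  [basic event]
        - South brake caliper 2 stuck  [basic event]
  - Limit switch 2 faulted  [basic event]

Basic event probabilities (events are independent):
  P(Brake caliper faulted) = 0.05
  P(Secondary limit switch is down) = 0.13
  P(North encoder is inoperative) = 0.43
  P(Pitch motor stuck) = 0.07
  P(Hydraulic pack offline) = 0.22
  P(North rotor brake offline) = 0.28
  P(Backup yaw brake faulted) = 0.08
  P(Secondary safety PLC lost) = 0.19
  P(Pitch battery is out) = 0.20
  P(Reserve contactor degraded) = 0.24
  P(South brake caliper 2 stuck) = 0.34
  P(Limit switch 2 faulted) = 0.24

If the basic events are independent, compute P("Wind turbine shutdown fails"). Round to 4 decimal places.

0.6475

P(Rotor brake unavailable) [OR] = 1 − (1−0.05) × (1−0.13) × (1−0.43) = 0.528895
P(Converter path fails) [AND] = 0.07 × 0.22 = 0.015400
P(Emergency stop lost) [OR] = 1 − (1−0.528895) × (1−0.015400) = 0.536150
P(Safety chain fails) [AND] = 0.20 × 0.24 × 0.34 = 0.016320
P(Yaw brake lost) [AND] = 0.08 × 0.19 × 0.016320 = 0.000248
P(Pitch system fails) [AND] = 0.28 × 0.000248 = 0.000069
P(Wind turbine shutdown fails) [OR] = 1 − (1−0.536150) × (1−0.000069) × (1−0.24) = 0.647498
Rounded to 4 decimal places: P(Wind turbine shutdown fails) ≈ 0.6475.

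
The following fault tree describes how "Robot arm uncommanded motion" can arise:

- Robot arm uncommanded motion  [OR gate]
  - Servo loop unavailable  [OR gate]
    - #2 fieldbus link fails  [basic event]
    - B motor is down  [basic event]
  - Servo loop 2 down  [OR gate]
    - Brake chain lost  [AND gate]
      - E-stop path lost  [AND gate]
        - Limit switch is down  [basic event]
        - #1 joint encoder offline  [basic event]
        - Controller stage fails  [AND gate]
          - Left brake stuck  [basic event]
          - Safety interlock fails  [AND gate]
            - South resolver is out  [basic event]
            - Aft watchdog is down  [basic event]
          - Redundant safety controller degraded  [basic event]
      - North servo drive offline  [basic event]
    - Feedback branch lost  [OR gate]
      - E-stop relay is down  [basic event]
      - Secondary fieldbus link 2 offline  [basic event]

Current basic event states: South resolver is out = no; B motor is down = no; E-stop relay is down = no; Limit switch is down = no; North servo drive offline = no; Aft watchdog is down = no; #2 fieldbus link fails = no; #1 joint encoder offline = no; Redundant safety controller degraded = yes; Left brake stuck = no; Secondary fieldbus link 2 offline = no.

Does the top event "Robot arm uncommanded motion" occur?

Servo loop unavailable [OR]: #2 fieldbus link fails=not, B motor is down=not → no input occurs → does not occur.
Safety interlock fails [AND]: South resolver is out=not, Aft watchdog is down=not → not all inputs occur → does not occur.
Controller stage fails [AND]: Left brake stuck=not, Safety interlock fails=not, Redundant safety controller degraded=occurs → not all inputs occur → does not occur.
E-stop path lost [AND]: Limit switch is down=not, #1 joint encoder offline=not, Controller stage fails=not → not all inputs occur → does not occur.
Brake chain lost [AND]: E-stop path lost=not, North servo drive offline=not → not all inputs occur → does not occur.
Feedback branch lost [OR]: E-stop relay is down=not, Secondary fieldbus link 2 offline=not → no input occurs → does not occur.
Servo loop 2 down [OR]: Brake chain lost=not, Feedback branch lost=not → no input occurs → does not occur.
Robot arm uncommanded motion [OR]: Servo loop unavailable=not, Servo loop 2 down=not → no input occurs → does not occur.

No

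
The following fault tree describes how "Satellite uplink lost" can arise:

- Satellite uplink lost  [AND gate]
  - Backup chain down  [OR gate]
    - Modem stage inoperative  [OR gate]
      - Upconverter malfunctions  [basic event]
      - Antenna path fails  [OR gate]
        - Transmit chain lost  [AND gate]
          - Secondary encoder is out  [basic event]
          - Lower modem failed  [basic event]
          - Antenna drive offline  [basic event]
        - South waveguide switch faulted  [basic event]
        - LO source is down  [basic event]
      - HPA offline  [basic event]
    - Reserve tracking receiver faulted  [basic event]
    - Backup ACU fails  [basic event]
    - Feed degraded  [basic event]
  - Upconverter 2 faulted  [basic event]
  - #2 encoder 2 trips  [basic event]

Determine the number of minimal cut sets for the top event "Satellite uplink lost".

8

Transmit chain lost [AND]: one cut set from each child combined → 1 × 1 × 1 = 1 cut set(s).
Antenna path fails [OR]: union of children's cut sets → 3 cut set(s).
Modem stage inoperative [OR]: union of children's cut sets → 5 cut set(s).
Backup chain down [OR]: union of children's cut sets → 8 cut set(s).
Satellite uplink lost [AND]: one cut set from each child combined → 8 × 1 × 1 = 8 cut set(s).
Minimal cut sets: {#2 encoder 2 trips, Upconverter 2 faulted, Upconverter malfunctions}; {#2 encoder 2 trips, Antenna drive offline, Lower modem failed, Secondary encoder is out, Upconverter 2 faulted}; {#2 encoder 2 trips, South waveguide switch faulted, Upconverter 2 faulted}; {#2 encoder 2 trips, LO source is down, Upconverter 2 faulted}; {#2 encoder 2 trips, HPA offline, Upconverter 2 faulted}; {#2 encoder 2 trips, Reserve tracking receiver faulted, Upconverter 2 faulted}; {#2 encoder 2 trips, Backup ACU fails, Upconverter 2 faulted}; {#2 encoder 2 trips, Feed degraded, Upconverter 2 faulted}.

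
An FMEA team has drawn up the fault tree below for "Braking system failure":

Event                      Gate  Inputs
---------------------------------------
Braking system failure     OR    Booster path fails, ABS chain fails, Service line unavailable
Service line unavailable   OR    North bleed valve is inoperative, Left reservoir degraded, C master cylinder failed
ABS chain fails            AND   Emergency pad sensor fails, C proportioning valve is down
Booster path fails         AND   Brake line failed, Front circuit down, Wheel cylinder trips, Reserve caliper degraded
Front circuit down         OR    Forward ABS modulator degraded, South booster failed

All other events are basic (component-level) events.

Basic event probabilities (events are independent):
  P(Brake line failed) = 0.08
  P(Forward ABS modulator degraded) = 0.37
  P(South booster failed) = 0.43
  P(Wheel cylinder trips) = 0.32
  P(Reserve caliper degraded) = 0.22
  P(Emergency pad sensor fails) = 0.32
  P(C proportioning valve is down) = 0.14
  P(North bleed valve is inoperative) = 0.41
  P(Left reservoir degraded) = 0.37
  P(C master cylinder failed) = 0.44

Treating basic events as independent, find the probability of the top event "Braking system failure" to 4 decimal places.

P(Front circuit down) [OR] = 1 − (1−0.37) × (1−0.43) = 0.640900
P(Booster path fails) [AND] = 0.08 × 0.640900 × 0.32 × 0.22 = 0.003610
P(ABS chain fails) [AND] = 0.32 × 0.14 = 0.044800
P(Service line unavailable) [OR] = 1 − (1−0.41) × (1−0.37) × (1−0.44) = 0.791848
P(Braking system failure) [OR] = 1 − (1−0.003610) × (1−0.044800) × (1−0.791848) = 0.801891
Rounded to 4 decimal places: P(Braking system failure) ≈ 0.8019.

0.8019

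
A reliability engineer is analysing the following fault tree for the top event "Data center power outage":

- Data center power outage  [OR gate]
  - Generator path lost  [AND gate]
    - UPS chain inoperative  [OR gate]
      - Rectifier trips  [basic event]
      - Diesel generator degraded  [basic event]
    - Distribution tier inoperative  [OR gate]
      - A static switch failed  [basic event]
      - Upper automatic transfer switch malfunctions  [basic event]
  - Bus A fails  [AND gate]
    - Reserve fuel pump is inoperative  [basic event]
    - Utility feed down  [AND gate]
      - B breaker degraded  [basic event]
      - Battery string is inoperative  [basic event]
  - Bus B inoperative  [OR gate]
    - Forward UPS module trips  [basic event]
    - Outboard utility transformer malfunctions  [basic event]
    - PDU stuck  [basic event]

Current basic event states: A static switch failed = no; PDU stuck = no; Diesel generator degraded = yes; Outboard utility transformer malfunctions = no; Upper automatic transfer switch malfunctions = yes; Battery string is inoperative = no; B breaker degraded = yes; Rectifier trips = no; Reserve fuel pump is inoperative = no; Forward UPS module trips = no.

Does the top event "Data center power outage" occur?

UPS chain inoperative [OR]: Rectifier trips=not, Diesel generator degraded=occurs → at least one input occurs → occurs.
Distribution tier inoperative [OR]: A static switch failed=not, Upper automatic transfer switch malfunctions=occurs → at least one input occurs → occurs.
Generator path lost [AND]: UPS chain inoperative=occurs, Distribution tier inoperative=occurs → all inputs occur → occurs.
Utility feed down [AND]: B breaker degraded=occurs, Battery string is inoperative=not → not all inputs occur → does not occur.
Bus A fails [AND]: Reserve fuel pump is inoperative=not, Utility feed down=not → not all inputs occur → does not occur.
Bus B inoperative [OR]: Forward UPS module trips=not, Outboard utility transformer malfunctions=not, PDU stuck=not → no input occurs → does not occur.
Data center power outage [OR]: Generator path lost=occurs, Bus A fails=not, Bus B inoperative=not → at least one input occurs → occurs.

Yes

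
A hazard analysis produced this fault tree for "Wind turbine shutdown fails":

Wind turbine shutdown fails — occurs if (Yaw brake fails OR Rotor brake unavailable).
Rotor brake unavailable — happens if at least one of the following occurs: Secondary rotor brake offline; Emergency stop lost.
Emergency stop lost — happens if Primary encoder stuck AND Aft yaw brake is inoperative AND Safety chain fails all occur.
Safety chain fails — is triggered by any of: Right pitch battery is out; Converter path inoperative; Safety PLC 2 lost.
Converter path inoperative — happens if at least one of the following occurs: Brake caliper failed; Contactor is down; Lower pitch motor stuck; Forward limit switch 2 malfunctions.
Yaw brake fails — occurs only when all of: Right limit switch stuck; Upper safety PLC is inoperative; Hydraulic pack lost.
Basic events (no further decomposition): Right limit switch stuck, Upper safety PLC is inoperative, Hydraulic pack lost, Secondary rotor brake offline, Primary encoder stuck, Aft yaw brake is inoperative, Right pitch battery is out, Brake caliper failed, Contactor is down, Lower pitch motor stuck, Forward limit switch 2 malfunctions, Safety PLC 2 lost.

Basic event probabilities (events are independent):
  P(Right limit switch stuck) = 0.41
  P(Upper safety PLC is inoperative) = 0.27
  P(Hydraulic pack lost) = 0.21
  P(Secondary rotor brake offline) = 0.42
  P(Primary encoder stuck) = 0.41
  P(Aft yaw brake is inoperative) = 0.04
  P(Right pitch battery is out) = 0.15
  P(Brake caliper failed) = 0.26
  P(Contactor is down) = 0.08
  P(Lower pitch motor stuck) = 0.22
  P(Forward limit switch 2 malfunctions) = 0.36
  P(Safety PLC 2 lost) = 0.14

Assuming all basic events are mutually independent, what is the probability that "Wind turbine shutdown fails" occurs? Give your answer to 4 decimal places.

0.4405

P(Yaw brake fails) [AND] = 0.41 × 0.27 × 0.21 = 0.023247
P(Converter path inoperative) [OR] = 1 − (1−0.26) × (1−0.08) × (1−0.22) × (1−0.36) = 0.660145
P(Safety chain fails) [OR] = 1 − (1−0.15) × (1−0.660145) × (1−0.14) = 0.751566
P(Emergency stop lost) [AND] = 0.41 × 0.04 × 0.751566 = 0.012326
P(Rotor brake unavailable) [OR] = 1 − (1−0.42) × (1−0.012326) = 0.427149
P(Wind turbine shutdown fails) [OR] = 1 − (1−0.023247) × (1−0.427149) = 0.440466
Rounded to 4 decimal places: P(Wind turbine shutdown fails) ≈ 0.4405.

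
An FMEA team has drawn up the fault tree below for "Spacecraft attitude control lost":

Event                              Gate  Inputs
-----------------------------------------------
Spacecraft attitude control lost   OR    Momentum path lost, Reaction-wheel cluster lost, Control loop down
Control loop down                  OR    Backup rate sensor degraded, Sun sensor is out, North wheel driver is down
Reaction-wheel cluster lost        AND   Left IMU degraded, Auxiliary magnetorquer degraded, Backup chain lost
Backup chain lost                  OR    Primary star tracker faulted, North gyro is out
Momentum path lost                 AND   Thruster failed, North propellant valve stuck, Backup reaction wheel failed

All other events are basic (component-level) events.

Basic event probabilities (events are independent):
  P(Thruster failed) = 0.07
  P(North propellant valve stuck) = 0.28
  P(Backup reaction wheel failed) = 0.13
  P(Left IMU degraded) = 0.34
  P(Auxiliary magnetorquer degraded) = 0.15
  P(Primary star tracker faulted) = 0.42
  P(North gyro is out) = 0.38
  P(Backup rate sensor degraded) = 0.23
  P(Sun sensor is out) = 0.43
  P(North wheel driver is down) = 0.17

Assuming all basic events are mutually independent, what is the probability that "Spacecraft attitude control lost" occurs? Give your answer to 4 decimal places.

0.6485

P(Momentum path lost) [AND] = 0.07 × 0.28 × 0.13 = 0.002548
P(Backup chain lost) [OR] = 1 − (1−0.42) × (1−0.38) = 0.640400
P(Reaction-wheel cluster lost) [AND] = 0.34 × 0.15 × 0.640400 = 0.032660
P(Control loop down) [OR] = 1 − (1−0.23) × (1−0.43) × (1−0.17) = 0.635713
P(Spacecraft attitude control lost) [OR] = 1 − (1−0.002548) × (1−0.032660) × (1−0.635713) = 0.648509
Rounded to 4 decimal places: P(Spacecraft attitude control lost) ≈ 0.6485.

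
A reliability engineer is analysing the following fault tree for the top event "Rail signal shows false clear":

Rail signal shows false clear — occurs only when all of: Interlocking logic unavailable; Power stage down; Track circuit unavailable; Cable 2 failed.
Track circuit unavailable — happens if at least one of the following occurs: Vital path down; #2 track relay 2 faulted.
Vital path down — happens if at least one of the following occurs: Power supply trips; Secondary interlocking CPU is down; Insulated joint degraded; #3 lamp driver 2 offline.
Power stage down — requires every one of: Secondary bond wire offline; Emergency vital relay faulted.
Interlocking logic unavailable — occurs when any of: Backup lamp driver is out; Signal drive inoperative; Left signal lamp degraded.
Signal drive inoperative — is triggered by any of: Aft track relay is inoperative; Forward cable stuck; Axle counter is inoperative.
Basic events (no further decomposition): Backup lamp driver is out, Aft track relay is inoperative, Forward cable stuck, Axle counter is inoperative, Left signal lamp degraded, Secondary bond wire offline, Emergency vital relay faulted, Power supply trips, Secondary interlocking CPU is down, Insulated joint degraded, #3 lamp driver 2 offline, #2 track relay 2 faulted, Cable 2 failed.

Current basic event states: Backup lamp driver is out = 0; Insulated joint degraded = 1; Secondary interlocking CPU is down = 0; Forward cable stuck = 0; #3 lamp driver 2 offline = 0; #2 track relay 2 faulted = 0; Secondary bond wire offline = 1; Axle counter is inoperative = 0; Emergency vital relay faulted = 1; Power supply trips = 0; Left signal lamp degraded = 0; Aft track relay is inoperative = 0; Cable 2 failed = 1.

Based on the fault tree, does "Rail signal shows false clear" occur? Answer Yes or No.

No

Signal drive inoperative [OR]: Aft track relay is inoperative=not, Forward cable stuck=not, Axle counter is inoperative=not → no input occurs → does not occur.
Interlocking logic unavailable [OR]: Backup lamp driver is out=not, Signal drive inoperative=not, Left signal lamp degraded=not → no input occurs → does not occur.
Power stage down [AND]: Secondary bond wire offline=occurs, Emergency vital relay faulted=occurs → all inputs occur → occurs.
Vital path down [OR]: Power supply trips=not, Secondary interlocking CPU is down=not, Insulated joint degraded=occurs, #3 lamp driver 2 offline=not → at least one input occurs → occurs.
Track circuit unavailable [OR]: Vital path down=occurs, #2 track relay 2 faulted=not → at least one input occurs → occurs.
Rail signal shows false clear [AND]: Interlocking logic unavailable=not, Power stage down=occurs, Track circuit unavailable=occurs, Cable 2 failed=occurs → not all inputs occur → does not occur.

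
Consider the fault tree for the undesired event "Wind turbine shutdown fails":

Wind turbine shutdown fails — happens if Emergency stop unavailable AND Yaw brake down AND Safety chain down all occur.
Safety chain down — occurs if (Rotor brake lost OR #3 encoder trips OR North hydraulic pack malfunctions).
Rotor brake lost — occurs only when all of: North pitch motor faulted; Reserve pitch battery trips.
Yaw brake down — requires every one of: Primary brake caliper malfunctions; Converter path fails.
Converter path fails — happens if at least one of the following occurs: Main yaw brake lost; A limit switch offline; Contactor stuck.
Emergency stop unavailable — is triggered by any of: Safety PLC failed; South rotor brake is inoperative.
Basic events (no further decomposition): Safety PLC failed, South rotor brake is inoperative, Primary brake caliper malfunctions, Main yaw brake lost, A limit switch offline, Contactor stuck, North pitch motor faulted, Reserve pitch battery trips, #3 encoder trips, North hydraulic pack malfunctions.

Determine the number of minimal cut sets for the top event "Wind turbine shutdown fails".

Emergency stop unavailable [OR]: union of children's cut sets → 2 cut set(s).
Converter path fails [OR]: union of children's cut sets → 3 cut set(s).
Yaw brake down [AND]: one cut set from each child combined → 1 × 3 = 3 cut set(s).
Rotor brake lost [AND]: one cut set from each child combined → 1 × 1 = 1 cut set(s).
Safety chain down [OR]: union of children's cut sets → 3 cut set(s).
Wind turbine shutdown fails [AND]: one cut set from each child combined → 2 × 3 × 3 = 18 cut set(s).

18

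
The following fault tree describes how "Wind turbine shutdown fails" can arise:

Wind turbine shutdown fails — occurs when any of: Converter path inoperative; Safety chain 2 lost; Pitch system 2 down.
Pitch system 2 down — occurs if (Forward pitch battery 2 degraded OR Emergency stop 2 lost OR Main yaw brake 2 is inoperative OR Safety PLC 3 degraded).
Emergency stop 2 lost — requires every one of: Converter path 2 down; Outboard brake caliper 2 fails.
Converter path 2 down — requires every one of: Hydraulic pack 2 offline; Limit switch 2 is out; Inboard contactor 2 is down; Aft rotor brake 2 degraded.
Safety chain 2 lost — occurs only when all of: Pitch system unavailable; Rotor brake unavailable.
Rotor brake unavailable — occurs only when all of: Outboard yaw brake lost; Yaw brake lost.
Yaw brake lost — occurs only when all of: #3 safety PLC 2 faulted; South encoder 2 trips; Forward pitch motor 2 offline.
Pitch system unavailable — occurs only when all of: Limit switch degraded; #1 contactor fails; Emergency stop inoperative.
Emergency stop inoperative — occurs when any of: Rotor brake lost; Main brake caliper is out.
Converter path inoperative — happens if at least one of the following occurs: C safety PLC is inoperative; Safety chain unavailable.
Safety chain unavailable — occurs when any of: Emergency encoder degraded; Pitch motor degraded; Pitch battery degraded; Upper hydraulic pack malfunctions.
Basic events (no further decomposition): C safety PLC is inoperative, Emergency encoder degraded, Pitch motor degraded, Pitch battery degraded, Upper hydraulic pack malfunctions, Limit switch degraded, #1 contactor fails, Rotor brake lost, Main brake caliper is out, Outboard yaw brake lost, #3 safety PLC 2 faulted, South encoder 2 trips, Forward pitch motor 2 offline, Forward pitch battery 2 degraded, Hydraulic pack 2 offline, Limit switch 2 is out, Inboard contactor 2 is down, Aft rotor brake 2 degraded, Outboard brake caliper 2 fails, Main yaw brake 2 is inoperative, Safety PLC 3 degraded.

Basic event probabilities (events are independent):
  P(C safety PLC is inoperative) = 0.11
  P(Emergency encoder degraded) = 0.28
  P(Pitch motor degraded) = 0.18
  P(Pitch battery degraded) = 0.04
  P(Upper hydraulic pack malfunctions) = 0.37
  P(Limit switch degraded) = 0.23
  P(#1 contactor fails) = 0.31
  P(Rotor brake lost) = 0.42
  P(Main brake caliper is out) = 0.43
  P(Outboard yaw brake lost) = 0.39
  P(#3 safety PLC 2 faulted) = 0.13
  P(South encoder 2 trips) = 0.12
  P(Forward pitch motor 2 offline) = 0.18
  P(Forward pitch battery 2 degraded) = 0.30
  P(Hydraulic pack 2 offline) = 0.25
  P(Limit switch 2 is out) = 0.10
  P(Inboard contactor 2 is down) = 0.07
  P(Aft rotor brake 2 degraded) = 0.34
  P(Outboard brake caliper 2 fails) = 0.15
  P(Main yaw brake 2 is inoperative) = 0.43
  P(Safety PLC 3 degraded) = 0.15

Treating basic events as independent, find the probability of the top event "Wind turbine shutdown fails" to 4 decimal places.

P(Safety chain unavailable) [OR] = 1 − (1−0.28) × (1−0.18) × (1−0.04) × (1−0.37) = 0.642926
P(Converter path inoperative) [OR] = 1 − (1−0.11) × (1−0.642926) = 0.682204
P(Emergency stop inoperative) [OR] = 1 − (1−0.42) × (1−0.43) = 0.669400
P(Pitch system unavailable) [AND] = 0.23 × 0.31 × 0.669400 = 0.047728
P(Yaw brake lost) [AND] = 0.13 × 0.12 × 0.18 = 0.002808
P(Rotor brake unavailable) [AND] = 0.39 × 0.002808 = 0.001095
P(Safety chain 2 lost) [AND] = 0.047728 × 0.001095 = 0.000052
P(Converter path 2 down) [AND] = 0.25 × 0.10 × 0.07 × 0.34 = 0.000595
P(Emergency stop 2 lost) [AND] = 0.000595 × 0.15 = 0.000089
P(Pitch system 2 down) [OR] = 1 − (1−0.30) × (1−0.000089) × (1−0.43) × (1−0.15) = 0.660880
P(Wind turbine shutdown fails) [OR] = 1 − (1−0.682204) × (1−0.000052) × (1−0.660880) = 0.892235
Rounded to 4 decimal places: P(Wind turbine shutdown fails) ≈ 0.8922.

0.8922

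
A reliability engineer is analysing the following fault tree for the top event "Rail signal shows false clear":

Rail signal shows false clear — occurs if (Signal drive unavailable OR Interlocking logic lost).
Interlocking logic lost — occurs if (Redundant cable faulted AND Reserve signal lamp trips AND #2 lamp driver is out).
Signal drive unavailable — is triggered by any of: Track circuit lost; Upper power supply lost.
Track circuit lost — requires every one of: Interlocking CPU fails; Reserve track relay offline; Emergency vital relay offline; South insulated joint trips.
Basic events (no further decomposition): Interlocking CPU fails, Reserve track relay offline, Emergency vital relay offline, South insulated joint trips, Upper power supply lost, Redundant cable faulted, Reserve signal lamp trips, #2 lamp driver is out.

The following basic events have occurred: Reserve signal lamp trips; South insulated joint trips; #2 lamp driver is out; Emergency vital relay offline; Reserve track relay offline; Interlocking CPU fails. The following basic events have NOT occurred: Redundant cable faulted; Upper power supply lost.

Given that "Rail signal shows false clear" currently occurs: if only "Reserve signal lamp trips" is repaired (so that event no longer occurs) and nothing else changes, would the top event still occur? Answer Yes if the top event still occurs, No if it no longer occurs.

Counterfactual: set "Reserve signal lamp trips" to not occurred.
Track circuit lost [AND]: Interlocking CPU fails=occurs, Reserve track relay offline=occurs, Emergency vital relay offline=occurs, South insulated joint trips=occurs → all inputs occur → occurs.
Signal drive unavailable [OR]: Track circuit lost=occurs, Upper power supply lost=not → at least one input occurs → occurs.
Interlocking logic lost [AND]: Redundant cable faulted=not, Reserve signal lamp trips=not, #2 lamp driver is out=occurs → not all inputs occur → does not occur.
Rail signal shows false clear [OR]: Signal drive unavailable=occurs, Interlocking logic lost=not → at least one input occurs → occurs.

Yes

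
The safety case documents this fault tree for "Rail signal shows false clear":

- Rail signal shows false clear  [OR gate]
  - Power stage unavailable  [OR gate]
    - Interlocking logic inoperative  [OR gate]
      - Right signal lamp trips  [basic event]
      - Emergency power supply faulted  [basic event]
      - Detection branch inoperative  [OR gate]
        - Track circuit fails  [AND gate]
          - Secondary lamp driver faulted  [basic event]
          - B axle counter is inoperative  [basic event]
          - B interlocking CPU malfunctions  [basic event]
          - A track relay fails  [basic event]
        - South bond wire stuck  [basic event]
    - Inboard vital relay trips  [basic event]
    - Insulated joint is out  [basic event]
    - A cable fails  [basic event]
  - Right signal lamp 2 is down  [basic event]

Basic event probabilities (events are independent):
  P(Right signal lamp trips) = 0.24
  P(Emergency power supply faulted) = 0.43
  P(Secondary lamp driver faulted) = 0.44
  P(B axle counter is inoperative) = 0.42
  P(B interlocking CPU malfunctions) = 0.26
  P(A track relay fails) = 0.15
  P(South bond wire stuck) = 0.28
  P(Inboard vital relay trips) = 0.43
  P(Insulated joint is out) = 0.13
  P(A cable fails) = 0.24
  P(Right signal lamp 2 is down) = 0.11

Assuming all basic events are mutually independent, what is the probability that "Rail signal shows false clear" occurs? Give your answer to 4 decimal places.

P(Track circuit fails) [AND] = 0.44 × 0.42 × 0.26 × 0.15 = 0.007207
P(Detection branch inoperative) [OR] = 1 − (1−0.007207) × (1−0.28) = 0.285189
P(Interlocking logic inoperative) [OR] = 1 − (1−0.24) × (1−0.43) × (1−0.285189) = 0.690344
P(Power stage unavailable) [OR] = 1 − (1−0.690344) × (1−0.43) × (1−0.13) × (1−0.24) = 0.883296
P(Rail signal shows false clear) [OR] = 1 − (1−0.883296) × (1−0.11) = 0.896133
Rounded to 4 decimal places: P(Rail signal shows false clear) ≈ 0.8961.

0.8961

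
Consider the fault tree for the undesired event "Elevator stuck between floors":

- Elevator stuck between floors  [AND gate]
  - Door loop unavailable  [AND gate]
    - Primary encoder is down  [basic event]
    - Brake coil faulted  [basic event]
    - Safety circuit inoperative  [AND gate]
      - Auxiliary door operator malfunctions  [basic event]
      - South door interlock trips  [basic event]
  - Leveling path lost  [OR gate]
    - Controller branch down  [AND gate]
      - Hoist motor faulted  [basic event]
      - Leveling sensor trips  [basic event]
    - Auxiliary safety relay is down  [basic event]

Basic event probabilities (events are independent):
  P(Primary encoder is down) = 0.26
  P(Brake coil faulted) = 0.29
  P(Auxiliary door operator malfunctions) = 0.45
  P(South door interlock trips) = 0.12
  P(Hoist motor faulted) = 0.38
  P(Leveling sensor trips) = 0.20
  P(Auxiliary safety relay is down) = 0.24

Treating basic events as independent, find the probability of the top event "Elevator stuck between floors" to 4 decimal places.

0.0012

P(Safety circuit inoperative) [AND] = 0.45 × 0.12 = 0.054000
P(Door loop unavailable) [AND] = 0.26 × 0.29 × 0.054000 = 0.004072
P(Controller branch down) [AND] = 0.38 × 0.20 = 0.076000
P(Leveling path lost) [OR] = 1 − (1−0.076000) × (1−0.24) = 0.297760
P(Elevator stuck between floors) [AND] = 0.004072 × 0.297760 = 0.001212
Rounded to 4 decimal places: P(Elevator stuck between floors) ≈ 0.0012.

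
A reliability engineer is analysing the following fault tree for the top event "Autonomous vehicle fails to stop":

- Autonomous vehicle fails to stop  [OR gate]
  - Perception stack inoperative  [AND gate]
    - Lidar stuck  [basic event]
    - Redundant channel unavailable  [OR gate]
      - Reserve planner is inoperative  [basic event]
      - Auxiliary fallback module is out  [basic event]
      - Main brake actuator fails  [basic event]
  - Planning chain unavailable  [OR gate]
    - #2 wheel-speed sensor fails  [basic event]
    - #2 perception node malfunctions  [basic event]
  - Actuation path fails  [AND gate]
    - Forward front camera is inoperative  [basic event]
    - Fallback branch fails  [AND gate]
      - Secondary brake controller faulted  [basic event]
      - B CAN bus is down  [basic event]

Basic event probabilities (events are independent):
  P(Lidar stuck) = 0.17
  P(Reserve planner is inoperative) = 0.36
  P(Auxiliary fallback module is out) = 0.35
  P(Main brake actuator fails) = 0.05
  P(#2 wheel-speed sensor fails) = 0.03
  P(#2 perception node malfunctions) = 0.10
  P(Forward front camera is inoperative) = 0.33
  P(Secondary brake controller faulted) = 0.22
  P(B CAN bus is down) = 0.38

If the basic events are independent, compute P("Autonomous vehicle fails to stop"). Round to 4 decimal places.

P(Redundant channel unavailable) [OR] = 1 − (1−0.36) × (1−0.35) × (1−0.05) = 0.604800
P(Perception stack inoperative) [AND] = 0.17 × 0.604800 = 0.102816
P(Planning chain unavailable) [OR] = 1 − (1−0.03) × (1−0.10) = 0.127000
P(Fallback branch fails) [AND] = 0.22 × 0.38 = 0.083600
P(Actuation path fails) [AND] = 0.33 × 0.083600 = 0.027588
P(Autonomous vehicle fails to stop) [OR] = 1 − (1−0.102816) × (1−0.127000) × (1−0.027588) = 0.238366
Rounded to 4 decimal places: P(Autonomous vehicle fails to stop) ≈ 0.2384.

0.2384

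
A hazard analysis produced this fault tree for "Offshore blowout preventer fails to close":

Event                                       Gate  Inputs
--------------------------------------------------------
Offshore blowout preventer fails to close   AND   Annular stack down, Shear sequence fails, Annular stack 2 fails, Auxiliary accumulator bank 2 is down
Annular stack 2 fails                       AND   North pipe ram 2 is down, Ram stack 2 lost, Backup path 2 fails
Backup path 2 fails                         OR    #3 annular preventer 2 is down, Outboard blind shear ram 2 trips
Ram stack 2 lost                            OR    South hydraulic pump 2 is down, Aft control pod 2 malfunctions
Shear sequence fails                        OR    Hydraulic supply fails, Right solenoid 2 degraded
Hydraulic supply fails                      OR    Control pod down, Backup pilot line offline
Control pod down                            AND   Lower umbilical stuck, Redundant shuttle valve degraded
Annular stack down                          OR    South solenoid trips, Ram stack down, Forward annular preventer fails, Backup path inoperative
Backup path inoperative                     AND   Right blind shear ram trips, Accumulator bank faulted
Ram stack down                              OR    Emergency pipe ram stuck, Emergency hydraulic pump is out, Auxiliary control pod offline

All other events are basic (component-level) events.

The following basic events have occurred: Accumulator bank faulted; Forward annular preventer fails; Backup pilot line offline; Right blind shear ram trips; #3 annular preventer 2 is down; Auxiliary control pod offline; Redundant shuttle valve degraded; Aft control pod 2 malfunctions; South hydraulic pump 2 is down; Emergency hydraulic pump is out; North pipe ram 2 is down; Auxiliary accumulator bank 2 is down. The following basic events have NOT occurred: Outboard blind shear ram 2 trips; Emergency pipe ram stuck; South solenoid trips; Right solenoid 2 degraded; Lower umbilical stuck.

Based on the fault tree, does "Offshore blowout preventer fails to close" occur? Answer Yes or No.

Ram stack down [OR]: Emergency pipe ram stuck=not, Emergency hydraulic pump is out=occurs, Auxiliary control pod offline=occurs → at least one input occurs → occurs.
Backup path inoperative [AND]: Right blind shear ram trips=occurs, Accumulator bank faulted=occurs → all inputs occur → occurs.
Annular stack down [OR]: South solenoid trips=not, Ram stack down=occurs, Forward annular preventer fails=occurs, Backup path inoperative=occurs → at least one input occurs → occurs.
Control pod down [AND]: Lower umbilical stuck=not, Redundant shuttle valve degraded=occurs → not all inputs occur → does not occur.
Hydraulic supply fails [OR]: Control pod down=not, Backup pilot line offline=occurs → at least one input occurs → occurs.
Shear sequence fails [OR]: Hydraulic supply fails=occurs, Right solenoid 2 degraded=not → at least one input occurs → occurs.
Ram stack 2 lost [OR]: South hydraulic pump 2 is down=occurs, Aft control pod 2 malfunctions=occurs → at least one input occurs → occurs.
Backup path 2 fails [OR]: #3 annular preventer 2 is down=occurs, Outboard blind shear ram 2 trips=not → at least one input occurs → occurs.
Annular stack 2 fails [AND]: North pipe ram 2 is down=occurs, Ram stack 2 lost=occurs, Backup path 2 fails=occurs → all inputs occur → occurs.
Offshore blowout preventer fails to close [AND]: Annular stack down=occurs, Shear sequence fails=occurs, Annular stack 2 fails=occurs, Auxiliary accumulator bank 2 is down=occurs → all inputs occur → occurs.

Yes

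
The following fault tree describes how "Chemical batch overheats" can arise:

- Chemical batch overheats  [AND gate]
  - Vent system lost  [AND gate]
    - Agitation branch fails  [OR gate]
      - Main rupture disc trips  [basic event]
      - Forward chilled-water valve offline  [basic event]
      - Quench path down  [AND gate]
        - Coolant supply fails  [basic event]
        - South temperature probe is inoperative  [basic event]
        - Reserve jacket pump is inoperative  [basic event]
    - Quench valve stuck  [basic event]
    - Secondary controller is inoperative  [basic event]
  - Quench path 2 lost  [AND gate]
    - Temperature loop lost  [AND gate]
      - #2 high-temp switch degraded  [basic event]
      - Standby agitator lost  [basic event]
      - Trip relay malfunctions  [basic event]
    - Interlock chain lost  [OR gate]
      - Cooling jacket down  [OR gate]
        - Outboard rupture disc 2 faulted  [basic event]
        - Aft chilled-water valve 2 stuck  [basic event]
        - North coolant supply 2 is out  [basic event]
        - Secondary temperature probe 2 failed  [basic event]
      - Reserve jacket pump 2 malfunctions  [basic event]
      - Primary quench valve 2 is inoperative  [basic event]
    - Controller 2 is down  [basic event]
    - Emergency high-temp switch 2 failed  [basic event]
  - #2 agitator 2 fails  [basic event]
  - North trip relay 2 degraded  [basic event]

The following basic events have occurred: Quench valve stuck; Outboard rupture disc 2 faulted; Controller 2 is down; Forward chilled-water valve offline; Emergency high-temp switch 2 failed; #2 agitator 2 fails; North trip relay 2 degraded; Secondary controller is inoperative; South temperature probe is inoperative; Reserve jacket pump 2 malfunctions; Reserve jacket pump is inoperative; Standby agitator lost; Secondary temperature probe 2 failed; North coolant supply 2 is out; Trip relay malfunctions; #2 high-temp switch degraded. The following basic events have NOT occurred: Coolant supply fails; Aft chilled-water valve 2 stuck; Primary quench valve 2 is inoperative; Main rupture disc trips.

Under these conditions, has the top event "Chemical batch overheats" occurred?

Yes

Quench path down [AND]: Coolant supply fails=not, South temperature probe is inoperative=occurs, Reserve jacket pump is inoperative=occurs → not all inputs occur → does not occur.
Agitation branch fails [OR]: Main rupture disc trips=not, Forward chilled-water valve offline=occurs, Quench path down=not → at least one input occurs → occurs.
Vent system lost [AND]: Agitation branch fails=occurs, Quench valve stuck=occurs, Secondary controller is inoperative=occurs → all inputs occur → occurs.
Temperature loop lost [AND]: #2 high-temp switch degraded=occurs, Standby agitator lost=occurs, Trip relay malfunctions=occurs → all inputs occur → occurs.
Cooling jacket down [OR]: Outboard rupture disc 2 faulted=occurs, Aft chilled-water valve 2 stuck=not, North coolant supply 2 is out=occurs, Secondary temperature probe 2 failed=occurs → at least one input occurs → occurs.
Interlock chain lost [OR]: Cooling jacket down=occurs, Reserve jacket pump 2 malfunctions=occurs, Primary quench valve 2 is inoperative=not → at least one input occurs → occurs.
Quench path 2 lost [AND]: Temperature loop lost=occurs, Interlock chain lost=occurs, Controller 2 is down=occurs, Emergency high-temp switch 2 failed=occurs → all inputs occur → occurs.
Chemical batch overheats [AND]: Vent system lost=occurs, Quench path 2 lost=occurs, #2 agitator 2 fails=occurs, North trip relay 2 degraded=occurs → all inputs occur → occurs.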